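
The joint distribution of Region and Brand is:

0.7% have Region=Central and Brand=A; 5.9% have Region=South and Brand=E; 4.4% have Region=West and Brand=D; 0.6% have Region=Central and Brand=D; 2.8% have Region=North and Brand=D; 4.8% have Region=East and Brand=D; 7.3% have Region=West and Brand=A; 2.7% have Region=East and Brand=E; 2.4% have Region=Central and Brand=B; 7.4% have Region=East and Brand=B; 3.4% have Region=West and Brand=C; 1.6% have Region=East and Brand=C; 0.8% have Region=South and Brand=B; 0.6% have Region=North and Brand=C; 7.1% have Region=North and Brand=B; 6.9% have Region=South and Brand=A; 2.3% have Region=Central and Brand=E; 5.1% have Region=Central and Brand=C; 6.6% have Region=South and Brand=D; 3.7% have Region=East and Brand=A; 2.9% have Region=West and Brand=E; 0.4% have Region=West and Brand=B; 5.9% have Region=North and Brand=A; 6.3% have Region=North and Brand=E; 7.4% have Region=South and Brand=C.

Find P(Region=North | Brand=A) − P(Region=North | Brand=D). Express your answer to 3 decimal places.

P(Brand=A) = 0.059 + 0.069 + 0.037 + 0.073 + 0.007 = 0.245; P(Region=North | Brand=A) = 0.059/0.245 = 0.2408.
P(Brand=D) = 0.028 + 0.066 + 0.048 + 0.044 + 0.006 = 0.192; P(Region=North | Brand=D) = 0.028/0.192 = 0.1458.
Difference = 0.095.

0.095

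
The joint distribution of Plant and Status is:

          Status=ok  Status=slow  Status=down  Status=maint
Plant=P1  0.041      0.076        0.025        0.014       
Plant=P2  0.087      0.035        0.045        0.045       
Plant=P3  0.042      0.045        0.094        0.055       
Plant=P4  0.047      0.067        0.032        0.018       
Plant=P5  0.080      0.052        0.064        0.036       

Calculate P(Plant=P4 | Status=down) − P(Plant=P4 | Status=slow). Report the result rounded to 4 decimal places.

P(Status=down) = 0.025 + 0.045 + 0.094 + 0.032 + 0.064 = 0.260; P(Plant=P4 | Status=down) = 0.032/0.260 = 0.12308.
P(Status=slow) = 0.076 + 0.035 + 0.045 + 0.067 + 0.052 = 0.275; P(Plant=P4 | Status=slow) = 0.067/0.275 = 0.24364.
Difference = -0.1206.

-0.1206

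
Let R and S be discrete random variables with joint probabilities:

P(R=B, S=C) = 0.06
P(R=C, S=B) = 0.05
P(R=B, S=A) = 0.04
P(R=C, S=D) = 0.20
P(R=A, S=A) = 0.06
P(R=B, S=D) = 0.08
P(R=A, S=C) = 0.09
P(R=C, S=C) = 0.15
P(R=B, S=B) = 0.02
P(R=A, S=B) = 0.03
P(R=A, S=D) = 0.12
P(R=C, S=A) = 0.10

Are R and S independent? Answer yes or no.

yes

Every cell satisfies P(R,S) = P(R)·P(S). For instance P(R=C) = 0.50, P(S=D) = 0.40, and 0.50×0.40 = 0.20 matches the joint entry. So R and S are independent.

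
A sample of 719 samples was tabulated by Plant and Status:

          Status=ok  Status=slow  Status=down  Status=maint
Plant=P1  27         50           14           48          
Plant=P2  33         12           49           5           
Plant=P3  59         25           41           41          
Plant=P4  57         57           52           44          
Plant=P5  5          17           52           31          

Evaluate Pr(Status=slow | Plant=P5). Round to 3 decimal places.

0.162

Total with Plant=P5: 5 + 17 + 52 + 31 = 105.
P(Status=slow | Plant=P5) = 17/105 = 0.162.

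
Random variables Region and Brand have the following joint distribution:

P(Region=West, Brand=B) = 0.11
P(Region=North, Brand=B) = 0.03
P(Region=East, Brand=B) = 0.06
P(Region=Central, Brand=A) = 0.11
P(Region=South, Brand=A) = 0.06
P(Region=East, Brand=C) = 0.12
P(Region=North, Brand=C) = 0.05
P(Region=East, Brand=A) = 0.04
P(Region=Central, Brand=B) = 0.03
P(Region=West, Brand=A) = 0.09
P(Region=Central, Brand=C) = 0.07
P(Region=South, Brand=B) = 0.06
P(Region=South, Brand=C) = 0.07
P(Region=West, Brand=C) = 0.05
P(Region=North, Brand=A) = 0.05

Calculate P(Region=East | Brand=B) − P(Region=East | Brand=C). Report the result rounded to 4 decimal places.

-0.1264

P(Brand=B) = 0.03 + 0.06 + 0.06 + 0.11 + 0.03 = 0.29; P(Region=East | Brand=B) = 0.06/0.29 = 0.20690.
P(Brand=C) = 0.05 + 0.07 + 0.12 + 0.05 + 0.07 = 0.36; P(Region=East | Brand=C) = 0.12/0.36 = 0.33333.
Difference = -0.1264.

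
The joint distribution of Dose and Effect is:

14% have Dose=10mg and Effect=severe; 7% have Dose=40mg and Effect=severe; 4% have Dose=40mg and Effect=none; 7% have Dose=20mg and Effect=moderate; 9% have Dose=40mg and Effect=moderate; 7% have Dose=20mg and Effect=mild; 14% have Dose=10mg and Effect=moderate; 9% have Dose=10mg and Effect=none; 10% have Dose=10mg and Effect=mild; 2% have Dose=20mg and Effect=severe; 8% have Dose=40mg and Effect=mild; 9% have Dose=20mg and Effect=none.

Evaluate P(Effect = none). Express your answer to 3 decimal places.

0.220

P(Effect=none) = 0.09 + 0.09 + 0.04 = 0.22.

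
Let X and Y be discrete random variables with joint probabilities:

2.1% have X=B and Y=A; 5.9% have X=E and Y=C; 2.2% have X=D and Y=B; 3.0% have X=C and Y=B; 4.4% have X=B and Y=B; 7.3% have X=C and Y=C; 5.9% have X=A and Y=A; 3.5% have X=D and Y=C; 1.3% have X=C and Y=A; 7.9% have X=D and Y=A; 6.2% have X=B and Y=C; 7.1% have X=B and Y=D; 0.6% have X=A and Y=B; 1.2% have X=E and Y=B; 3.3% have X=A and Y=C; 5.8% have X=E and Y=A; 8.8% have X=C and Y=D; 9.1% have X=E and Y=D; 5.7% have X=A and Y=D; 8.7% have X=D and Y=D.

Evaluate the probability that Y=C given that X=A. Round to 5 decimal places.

P(X=A) = 0.059 + 0.006 + 0.033 + 0.057 = 0.155.
P(Y=C | X=A) = 0.033/0.155 = 0.21290.

0.21290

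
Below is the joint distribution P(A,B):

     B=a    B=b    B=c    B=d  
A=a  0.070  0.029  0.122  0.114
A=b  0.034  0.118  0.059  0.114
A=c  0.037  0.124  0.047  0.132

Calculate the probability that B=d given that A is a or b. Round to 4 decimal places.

0.3455

P(A=a) = 0.070 + 0.029 + 0.122 + 0.114 = 0.335.
P(A=b) = 0.034 + 0.118 + 0.059 + 0.114 = 0.325.
P(A ∈ {a, b}) = 0.335 + 0.325 = 0.660; P(B=d, A ∈ {a, b}) = 0.114 + 0.114 = 0.228.
P(B=d | A ∈ {a, b}) = 0.228/0.660 = 0.3455.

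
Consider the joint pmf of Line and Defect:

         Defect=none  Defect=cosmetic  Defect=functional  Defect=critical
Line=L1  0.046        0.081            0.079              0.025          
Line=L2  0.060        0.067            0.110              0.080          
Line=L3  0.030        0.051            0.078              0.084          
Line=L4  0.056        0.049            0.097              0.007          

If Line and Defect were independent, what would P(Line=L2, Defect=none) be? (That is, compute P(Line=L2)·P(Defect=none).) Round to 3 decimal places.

P(Line=L2) = 0.060 + 0.067 + 0.110 + 0.080 = 0.317.
P(Defect=none) = 0.046 + 0.060 + 0.030 + 0.056 = 0.192.
Product: 0.317 × 0.192 = 0.061.

0.061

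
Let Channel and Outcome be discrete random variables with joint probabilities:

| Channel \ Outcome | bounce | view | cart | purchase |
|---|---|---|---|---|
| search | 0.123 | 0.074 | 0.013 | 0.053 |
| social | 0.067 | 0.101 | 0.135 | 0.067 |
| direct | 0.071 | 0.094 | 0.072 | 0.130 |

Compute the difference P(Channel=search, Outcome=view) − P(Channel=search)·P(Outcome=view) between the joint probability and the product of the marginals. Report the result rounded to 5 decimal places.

P(Channel=search) = 0.123 + 0.074 + 0.013 + 0.053 = 0.263.
P(Outcome=view) = 0.074 + 0.101 + 0.094 = 0.269.
P(Channel=search, Outcome=view) − P(Channel=search)P(Outcome=view) = 0.074 − 0.263×0.269 = 0.00325.

0.00325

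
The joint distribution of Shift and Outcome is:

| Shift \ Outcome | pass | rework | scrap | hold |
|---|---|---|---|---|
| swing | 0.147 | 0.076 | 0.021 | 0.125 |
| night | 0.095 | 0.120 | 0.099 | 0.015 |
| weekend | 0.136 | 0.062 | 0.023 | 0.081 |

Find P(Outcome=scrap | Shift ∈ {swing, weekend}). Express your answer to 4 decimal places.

0.0656

P(Shift=swing) = 0.147 + 0.076 + 0.021 + 0.125 = 0.369.
P(Shift=weekend) = 0.136 + 0.062 + 0.023 + 0.081 = 0.302.
P(Shift ∈ {swing, weekend}) = 0.369 + 0.302 = 0.671; P(Outcome=scrap, Shift ∈ {swing, weekend}) = 0.021 + 0.023 = 0.044.
P(Outcome=scrap | Shift ∈ {swing, weekend}) = 0.044/0.671 = 0.0656.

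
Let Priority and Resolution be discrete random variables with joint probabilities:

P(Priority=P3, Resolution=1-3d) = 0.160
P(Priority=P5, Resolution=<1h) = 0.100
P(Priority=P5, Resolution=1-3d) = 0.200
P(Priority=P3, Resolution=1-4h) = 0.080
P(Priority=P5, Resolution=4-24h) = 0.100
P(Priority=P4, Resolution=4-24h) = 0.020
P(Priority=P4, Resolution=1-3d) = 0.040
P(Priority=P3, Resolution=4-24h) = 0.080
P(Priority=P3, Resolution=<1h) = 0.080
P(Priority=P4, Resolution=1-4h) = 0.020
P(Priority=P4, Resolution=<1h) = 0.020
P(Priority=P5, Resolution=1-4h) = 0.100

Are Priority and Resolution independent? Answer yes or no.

Every cell satisfies P(Priority,Resolution) = P(Priority)·P(Resolution). For instance P(Priority=P3) = 0.400, P(Resolution=1-3d) = 0.400, and 0.400×0.400 = 0.160 matches the joint entry. So Priority and Resolution are independent.

yes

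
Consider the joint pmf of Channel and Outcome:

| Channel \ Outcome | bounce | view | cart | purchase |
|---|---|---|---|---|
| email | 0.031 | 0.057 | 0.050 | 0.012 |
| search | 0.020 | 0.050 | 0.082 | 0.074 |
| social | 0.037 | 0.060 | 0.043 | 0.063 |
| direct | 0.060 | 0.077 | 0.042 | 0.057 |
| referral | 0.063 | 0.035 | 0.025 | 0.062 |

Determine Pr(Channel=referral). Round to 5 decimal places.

P(Channel=referral) = 0.063 + 0.035 + 0.025 + 0.062 = 0.185.

0.18500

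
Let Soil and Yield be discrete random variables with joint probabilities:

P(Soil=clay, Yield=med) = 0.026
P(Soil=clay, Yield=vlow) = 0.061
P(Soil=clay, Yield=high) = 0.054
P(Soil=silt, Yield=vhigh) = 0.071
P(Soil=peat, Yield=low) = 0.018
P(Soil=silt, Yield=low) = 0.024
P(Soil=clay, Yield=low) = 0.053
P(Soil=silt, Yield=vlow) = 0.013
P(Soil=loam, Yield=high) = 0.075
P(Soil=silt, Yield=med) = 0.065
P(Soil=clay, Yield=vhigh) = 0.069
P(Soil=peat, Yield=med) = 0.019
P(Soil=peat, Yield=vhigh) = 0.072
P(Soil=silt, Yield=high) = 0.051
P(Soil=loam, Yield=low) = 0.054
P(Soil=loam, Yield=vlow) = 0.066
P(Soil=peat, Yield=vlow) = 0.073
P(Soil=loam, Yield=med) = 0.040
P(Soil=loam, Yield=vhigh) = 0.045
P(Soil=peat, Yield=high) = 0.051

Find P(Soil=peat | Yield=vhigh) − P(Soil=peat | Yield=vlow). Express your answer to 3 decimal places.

P(Yield=vhigh) = 0.045 + 0.069 + 0.071 + 0.072 = 0.257; P(Soil=peat | Yield=vhigh) = 0.072/0.257 = 0.2802.
P(Yield=vlow) = 0.066 + 0.061 + 0.013 + 0.073 = 0.213; P(Soil=peat | Yield=vlow) = 0.073/0.213 = 0.3427.
Difference = -0.063.

-0.063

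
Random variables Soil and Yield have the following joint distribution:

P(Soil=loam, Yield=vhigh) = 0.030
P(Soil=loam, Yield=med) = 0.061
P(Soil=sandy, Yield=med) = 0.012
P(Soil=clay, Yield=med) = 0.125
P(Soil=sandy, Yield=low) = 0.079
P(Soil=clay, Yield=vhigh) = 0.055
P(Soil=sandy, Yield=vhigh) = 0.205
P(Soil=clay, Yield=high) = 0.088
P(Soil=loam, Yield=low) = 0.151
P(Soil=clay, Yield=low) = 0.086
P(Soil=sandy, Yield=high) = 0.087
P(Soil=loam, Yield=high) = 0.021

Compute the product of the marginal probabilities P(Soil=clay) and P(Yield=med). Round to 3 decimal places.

P(Soil=clay) = 0.086 + 0.125 + 0.088 + 0.055 = 0.354.
P(Yield=med) = 0.012 + 0.061 + 0.125 = 0.198.
Product: 0.354 × 0.198 = 0.070.

0.070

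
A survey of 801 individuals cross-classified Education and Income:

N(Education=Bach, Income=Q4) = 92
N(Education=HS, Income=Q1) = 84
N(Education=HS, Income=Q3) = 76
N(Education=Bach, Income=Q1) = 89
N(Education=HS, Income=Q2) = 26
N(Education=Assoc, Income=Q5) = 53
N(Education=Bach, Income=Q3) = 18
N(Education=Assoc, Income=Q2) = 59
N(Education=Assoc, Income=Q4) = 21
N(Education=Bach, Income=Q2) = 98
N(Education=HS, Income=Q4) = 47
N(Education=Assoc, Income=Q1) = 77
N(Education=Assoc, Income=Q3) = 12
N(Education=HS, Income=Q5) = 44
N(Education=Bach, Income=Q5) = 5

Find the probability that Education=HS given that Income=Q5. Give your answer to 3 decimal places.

0.431

Total with Income=Q5: 44 + 53 + 5 = 102.
P(Education=HS | Income=Q5) = 44/102 = 0.431.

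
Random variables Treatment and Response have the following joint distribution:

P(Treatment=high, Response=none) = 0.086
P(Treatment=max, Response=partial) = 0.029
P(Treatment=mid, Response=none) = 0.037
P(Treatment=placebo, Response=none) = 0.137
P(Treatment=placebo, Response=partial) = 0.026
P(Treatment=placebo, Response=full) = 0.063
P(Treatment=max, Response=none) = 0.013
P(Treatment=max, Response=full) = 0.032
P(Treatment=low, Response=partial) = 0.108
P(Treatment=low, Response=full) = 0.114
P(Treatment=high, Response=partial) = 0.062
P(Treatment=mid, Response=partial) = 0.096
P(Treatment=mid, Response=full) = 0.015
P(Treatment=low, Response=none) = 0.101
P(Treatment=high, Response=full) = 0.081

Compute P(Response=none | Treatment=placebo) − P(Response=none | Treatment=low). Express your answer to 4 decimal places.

P(Treatment=placebo) = 0.137 + 0.026 + 0.063 = 0.226; P(Response=none | Treatment=placebo) = 0.137/0.226 = 0.60619.
P(Treatment=low) = 0.101 + 0.108 + 0.114 = 0.323; P(Response=none | Treatment=low) = 0.101/0.323 = 0.31269.
Difference = 0.2935.

0.2935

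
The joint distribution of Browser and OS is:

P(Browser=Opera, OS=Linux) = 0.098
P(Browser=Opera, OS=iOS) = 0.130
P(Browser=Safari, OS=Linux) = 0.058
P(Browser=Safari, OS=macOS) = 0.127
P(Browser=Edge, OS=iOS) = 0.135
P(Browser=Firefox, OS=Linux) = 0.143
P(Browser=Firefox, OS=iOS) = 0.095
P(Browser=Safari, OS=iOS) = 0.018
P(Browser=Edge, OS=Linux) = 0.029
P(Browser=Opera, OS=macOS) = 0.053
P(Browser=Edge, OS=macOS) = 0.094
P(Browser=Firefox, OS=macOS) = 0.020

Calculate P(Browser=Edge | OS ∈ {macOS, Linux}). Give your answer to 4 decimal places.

0.1977

P(OS=macOS) = 0.020 + 0.127 + 0.094 + 0.053 = 0.294.
P(OS=Linux) = 0.143 + 0.058 + 0.029 + 0.098 = 0.328.
P(OS ∈ {macOS, Linux}) = 0.294 + 0.328 = 0.622; P(Browser=Edge, OS ∈ {macOS, Linux}) = 0.094 + 0.029 = 0.123.
P(Browser=Edge | OS ∈ {macOS, Linux}) = 0.123/0.622 = 0.1977.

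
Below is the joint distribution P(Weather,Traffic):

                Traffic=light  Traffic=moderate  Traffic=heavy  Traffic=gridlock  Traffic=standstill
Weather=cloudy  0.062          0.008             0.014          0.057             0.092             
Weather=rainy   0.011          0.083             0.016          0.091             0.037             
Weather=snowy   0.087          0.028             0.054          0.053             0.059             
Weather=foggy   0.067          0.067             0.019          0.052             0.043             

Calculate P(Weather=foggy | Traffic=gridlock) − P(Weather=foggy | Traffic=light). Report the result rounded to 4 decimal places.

P(Traffic=gridlock) = 0.057 + 0.091 + 0.053 + 0.052 = 0.253; P(Weather=foggy | Traffic=gridlock) = 0.052/0.253 = 0.20553.
P(Traffic=light) = 0.062 + 0.011 + 0.087 + 0.067 = 0.227; P(Weather=foggy | Traffic=light) = 0.067/0.227 = 0.29515.
Difference = -0.0896.

-0.0896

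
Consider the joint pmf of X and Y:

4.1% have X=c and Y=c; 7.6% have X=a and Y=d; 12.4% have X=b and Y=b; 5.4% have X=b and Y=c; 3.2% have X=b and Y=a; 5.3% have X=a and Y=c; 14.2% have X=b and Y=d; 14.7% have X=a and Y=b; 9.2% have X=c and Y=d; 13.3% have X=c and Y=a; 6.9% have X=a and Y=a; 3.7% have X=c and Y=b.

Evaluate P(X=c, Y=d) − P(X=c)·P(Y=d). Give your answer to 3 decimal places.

-0.002

P(X=c) = 0.133 + 0.037 + 0.041 + 0.092 = 0.303.
P(Y=d) = 0.076 + 0.142 + 0.092 = 0.310.
P(X=c, Y=d) − P(X=c)P(Y=d) = 0.092 − 0.303×0.310 = -0.002.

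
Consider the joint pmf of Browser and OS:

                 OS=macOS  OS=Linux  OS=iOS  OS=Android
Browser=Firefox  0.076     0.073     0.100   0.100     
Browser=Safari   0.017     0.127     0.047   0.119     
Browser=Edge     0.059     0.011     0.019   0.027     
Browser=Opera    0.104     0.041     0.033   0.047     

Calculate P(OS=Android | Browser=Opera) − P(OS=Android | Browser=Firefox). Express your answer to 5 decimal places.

P(Browser=Opera) = 0.104 + 0.041 + 0.033 + 0.047 = 0.225; P(OS=Android | Browser=Opera) = 0.047/0.225 = 0.208889.
P(Browser=Firefox) = 0.076 + 0.073 + 0.100 + 0.100 = 0.349; P(OS=Android | Browser=Firefox) = 0.100/0.349 = 0.286533.
Difference = -0.07764.

-0.07764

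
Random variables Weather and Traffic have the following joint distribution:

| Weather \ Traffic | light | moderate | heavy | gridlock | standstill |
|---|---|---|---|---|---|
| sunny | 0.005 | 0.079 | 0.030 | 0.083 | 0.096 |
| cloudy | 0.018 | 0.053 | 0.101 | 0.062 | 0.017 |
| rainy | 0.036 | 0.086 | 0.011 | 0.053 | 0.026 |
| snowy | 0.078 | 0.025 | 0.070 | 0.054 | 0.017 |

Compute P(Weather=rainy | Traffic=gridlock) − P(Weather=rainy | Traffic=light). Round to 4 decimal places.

-0.0525

P(Traffic=gridlock) = 0.083 + 0.062 + 0.053 + 0.054 = 0.252; P(Weather=rainy | Traffic=gridlock) = 0.053/0.252 = 0.21032.
P(Traffic=light) = 0.005 + 0.018 + 0.036 + 0.078 = 0.137; P(Weather=rainy | Traffic=light) = 0.036/0.137 = 0.26277.
Difference = -0.0525.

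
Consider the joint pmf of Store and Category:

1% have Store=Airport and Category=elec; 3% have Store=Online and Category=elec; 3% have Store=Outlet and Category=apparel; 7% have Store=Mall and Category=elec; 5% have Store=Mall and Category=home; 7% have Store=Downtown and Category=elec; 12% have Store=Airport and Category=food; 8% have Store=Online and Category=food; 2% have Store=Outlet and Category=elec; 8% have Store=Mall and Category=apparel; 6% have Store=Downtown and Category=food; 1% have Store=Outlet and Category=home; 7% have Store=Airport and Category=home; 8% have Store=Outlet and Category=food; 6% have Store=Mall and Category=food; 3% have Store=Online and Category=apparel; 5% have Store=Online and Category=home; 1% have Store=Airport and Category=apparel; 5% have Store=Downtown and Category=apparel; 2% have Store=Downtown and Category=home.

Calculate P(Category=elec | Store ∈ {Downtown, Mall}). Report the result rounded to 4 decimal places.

P(Store=Downtown) = 0.06 + 0.05 + 0.07 + 0.02 = 0.20.
P(Store=Mall) = 0.06 + 0.08 + 0.07 + 0.05 = 0.26.
P(Store ∈ {Downtown, Mall}) = 0.20 + 0.26 = 0.46; P(Category=elec, Store ∈ {Downtown, Mall}) = 0.07 + 0.07 = 0.14.
P(Category=elec | Store ∈ {Downtown, Mall}) = 0.14/0.46 = 0.3043.

0.3043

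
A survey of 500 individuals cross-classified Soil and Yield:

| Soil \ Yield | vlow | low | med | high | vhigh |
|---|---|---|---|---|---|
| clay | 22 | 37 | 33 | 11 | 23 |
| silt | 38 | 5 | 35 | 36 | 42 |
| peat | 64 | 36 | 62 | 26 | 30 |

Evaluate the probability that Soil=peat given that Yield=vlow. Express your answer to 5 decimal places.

Total with Yield=vlow: 22 + 38 + 64 = 124.
P(Soil=peat | Yield=vlow) = 64/124 = 0.51613.

0.51613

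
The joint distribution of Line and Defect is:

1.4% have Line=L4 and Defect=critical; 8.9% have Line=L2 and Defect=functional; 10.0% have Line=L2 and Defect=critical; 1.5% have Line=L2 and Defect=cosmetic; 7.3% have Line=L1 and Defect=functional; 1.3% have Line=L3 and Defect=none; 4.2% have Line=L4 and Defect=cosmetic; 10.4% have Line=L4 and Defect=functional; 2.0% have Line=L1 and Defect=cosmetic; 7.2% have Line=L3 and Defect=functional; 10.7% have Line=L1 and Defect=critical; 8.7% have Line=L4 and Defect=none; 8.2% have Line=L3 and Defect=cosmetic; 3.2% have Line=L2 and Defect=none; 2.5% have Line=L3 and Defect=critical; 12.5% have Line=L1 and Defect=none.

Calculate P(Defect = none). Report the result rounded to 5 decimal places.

P(Defect=none) = 0.125 + 0.032 + 0.013 + 0.087 = 0.257.

0.25700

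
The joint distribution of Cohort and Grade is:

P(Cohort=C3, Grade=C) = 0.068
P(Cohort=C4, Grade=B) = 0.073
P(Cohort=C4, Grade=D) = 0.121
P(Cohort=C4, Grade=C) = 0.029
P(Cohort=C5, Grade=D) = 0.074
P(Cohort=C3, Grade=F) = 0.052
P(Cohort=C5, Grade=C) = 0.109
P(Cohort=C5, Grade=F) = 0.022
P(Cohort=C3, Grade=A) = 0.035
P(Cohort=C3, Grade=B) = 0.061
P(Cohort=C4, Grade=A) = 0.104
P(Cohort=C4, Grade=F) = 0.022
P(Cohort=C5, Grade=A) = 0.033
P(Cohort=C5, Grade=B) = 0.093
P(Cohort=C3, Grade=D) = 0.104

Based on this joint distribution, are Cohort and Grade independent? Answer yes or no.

no

P(Cohort=C4) = 0.349 and P(Grade=A) = 0.172, so their product is 0.06003, but P(Cohort=C4, Grade=A) = 0.104. Since these differ, Cohort and Grade are not independent.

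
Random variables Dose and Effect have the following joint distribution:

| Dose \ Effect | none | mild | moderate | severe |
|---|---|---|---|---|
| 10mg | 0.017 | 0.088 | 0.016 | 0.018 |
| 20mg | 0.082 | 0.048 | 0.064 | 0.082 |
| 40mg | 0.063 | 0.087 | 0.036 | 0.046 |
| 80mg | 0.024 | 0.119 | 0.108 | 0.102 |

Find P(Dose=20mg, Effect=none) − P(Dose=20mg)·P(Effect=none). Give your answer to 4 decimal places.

0.0307

P(Dose=20mg) = 0.082 + 0.048 + 0.064 + 0.082 = 0.276.
P(Effect=none) = 0.017 + 0.082 + 0.063 + 0.024 = 0.186.
P(Dose=20mg, Effect=none) − P(Dose=20mg)P(Effect=none) = 0.082 − 0.276×0.186 = 0.0307.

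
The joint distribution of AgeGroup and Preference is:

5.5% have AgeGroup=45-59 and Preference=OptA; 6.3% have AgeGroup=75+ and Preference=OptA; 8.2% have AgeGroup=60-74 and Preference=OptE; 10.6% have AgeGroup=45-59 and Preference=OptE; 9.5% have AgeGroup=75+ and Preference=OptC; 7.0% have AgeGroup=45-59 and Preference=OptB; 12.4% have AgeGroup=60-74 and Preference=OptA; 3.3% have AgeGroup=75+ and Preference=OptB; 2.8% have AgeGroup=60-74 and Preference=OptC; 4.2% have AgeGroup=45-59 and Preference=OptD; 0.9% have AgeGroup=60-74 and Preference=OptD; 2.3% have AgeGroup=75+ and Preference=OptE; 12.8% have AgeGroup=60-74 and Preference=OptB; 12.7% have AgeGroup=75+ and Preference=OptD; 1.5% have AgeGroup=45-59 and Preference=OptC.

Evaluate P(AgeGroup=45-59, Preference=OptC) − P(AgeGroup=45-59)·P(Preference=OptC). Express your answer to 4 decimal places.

P(AgeGroup=45-59) = 0.055 + 0.070 + 0.015 + 0.042 + 0.106 = 0.288.
P(Preference=OptC) = 0.015 + 0.028 + 0.095 = 0.138.
P(AgeGroup=45-59, Preference=OptC) − P(AgeGroup=45-59)P(Preference=OptC) = 0.015 − 0.288×0.138 = -0.0247.

-0.0247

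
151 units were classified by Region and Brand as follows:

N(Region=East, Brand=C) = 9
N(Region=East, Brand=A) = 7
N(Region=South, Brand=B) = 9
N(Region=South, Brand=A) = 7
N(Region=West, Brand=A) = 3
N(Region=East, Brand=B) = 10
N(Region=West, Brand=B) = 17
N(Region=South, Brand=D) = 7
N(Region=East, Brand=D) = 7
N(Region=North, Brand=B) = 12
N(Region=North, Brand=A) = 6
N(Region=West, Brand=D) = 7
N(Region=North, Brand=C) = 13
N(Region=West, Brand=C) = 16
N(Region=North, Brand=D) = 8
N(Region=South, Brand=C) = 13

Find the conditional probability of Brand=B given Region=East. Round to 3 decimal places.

Total with Region=East: 7 + 10 + 9 + 7 = 33.
P(Brand=B | Region=East) = 10/33 = 0.303.

0.303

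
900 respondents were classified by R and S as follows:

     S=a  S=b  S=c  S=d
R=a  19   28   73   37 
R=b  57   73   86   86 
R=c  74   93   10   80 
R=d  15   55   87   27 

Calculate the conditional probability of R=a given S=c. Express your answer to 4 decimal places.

0.2852

Total with S=c: 73 + 86 + 10 + 87 = 256.
P(R=a | S=c) = 73/256 = 0.2852.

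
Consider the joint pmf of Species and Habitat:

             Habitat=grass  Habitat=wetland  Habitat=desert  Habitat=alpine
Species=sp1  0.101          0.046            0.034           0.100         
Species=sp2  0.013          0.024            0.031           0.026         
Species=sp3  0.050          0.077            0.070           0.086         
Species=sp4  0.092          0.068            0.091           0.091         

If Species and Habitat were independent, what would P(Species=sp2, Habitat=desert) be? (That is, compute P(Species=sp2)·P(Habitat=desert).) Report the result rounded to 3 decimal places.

0.021

P(Species=sp2) = 0.013 + 0.024 + 0.031 + 0.026 = 0.094.
P(Habitat=desert) = 0.034 + 0.031 + 0.070 + 0.091 = 0.226.
Product: 0.094 × 0.226 = 0.021.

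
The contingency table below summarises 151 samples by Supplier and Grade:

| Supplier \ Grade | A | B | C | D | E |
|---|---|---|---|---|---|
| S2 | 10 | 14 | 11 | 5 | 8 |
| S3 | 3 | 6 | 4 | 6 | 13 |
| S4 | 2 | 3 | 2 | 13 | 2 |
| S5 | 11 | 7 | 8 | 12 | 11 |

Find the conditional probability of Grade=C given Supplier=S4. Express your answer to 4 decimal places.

Total with Supplier=S4: 2 + 3 + 2 + 13 + 2 = 22.
P(Grade=C | Supplier=S4) = 2/22 = 0.0909.

0.0909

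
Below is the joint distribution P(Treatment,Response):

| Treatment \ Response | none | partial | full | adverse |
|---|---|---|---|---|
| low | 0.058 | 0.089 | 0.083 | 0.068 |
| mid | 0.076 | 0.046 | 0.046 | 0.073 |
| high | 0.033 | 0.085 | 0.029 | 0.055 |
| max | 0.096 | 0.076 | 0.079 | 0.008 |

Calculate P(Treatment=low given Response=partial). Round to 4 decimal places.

0.3007

P(Response=partial) = 0.089 + 0.046 + 0.085 + 0.076 = 0.296.
P(Treatment=low | Response=partial) = 0.089/0.296 = 0.3007.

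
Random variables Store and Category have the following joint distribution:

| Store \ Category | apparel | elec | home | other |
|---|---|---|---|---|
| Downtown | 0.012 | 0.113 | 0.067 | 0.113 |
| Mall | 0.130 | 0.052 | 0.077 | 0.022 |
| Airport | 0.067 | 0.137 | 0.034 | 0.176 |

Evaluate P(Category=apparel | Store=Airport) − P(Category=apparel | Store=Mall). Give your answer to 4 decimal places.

P(Store=Airport) = 0.067 + 0.137 + 0.034 + 0.176 = 0.414; P(Category=apparel | Store=Airport) = 0.067/0.414 = 0.16184.
P(Store=Mall) = 0.130 + 0.052 + 0.077 + 0.022 = 0.281; P(Category=apparel | Store=Mall) = 0.130/0.281 = 0.46263.
Difference = -0.3008.

-0.3008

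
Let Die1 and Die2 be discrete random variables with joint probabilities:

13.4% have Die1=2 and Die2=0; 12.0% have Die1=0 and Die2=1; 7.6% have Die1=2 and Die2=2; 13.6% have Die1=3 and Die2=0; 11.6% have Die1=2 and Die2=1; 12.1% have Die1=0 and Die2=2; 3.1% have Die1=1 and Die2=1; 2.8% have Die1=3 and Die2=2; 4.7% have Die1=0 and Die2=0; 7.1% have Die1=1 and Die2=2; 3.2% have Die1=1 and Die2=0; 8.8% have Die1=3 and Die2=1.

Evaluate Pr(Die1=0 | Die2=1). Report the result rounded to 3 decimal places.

0.338

P(Die2=1) = 0.120 + 0.031 + 0.116 + 0.088 = 0.355.
P(Die1=0 | Die2=1) = 0.120/0.355 = 0.338.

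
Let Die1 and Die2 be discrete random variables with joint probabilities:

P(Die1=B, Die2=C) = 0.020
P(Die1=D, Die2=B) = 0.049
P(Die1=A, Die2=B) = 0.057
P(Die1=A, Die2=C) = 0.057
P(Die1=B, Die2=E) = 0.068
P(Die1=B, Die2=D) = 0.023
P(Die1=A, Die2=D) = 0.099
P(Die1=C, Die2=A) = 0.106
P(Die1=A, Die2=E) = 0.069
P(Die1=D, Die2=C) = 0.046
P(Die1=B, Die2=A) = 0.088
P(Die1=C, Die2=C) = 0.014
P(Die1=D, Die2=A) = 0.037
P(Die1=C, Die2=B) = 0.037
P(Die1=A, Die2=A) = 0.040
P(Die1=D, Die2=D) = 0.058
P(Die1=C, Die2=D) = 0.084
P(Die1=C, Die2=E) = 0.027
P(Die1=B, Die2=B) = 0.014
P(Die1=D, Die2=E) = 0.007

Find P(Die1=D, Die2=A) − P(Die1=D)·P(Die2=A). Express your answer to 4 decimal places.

-0.0164

P(Die1=D) = 0.037 + 0.049 + 0.046 + 0.058 + 0.007 = 0.197.
P(Die2=A) = 0.040 + 0.088 + 0.106 + 0.037 = 0.271.
P(Die1=D, Die2=A) − P(Die1=D)P(Die2=A) = 0.037 − 0.197×0.271 = -0.0164.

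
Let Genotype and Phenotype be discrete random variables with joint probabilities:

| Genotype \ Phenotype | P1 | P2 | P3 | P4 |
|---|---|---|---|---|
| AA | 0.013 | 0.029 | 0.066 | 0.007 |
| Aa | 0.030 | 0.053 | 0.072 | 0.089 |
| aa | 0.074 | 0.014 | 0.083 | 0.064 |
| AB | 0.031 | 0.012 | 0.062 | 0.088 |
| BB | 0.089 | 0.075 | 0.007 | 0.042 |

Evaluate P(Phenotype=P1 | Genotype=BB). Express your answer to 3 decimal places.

P(Genotype=BB) = 0.089 + 0.075 + 0.007 + 0.042 = 0.213.
P(Phenotype=P1 | Genotype=BB) = 0.089/0.213 = 0.418.

0.418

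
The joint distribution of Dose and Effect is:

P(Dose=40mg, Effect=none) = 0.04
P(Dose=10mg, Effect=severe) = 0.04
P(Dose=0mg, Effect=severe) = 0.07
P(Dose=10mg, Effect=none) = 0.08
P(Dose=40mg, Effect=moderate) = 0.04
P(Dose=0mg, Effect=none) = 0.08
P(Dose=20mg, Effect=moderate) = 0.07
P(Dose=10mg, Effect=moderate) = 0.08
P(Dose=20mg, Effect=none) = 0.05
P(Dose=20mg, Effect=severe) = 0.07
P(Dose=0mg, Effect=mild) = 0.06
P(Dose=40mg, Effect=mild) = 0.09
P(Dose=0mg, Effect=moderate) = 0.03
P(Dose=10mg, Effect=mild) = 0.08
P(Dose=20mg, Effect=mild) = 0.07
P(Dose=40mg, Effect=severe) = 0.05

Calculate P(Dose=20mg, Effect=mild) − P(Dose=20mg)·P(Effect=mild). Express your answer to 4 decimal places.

-0.0080

P(Dose=20mg) = 0.05 + 0.07 + 0.07 + 0.07 = 0.26.
P(Effect=mild) = 0.06 + 0.08 + 0.07 + 0.09 = 0.30.
P(Dose=20mg, Effect=mild) − P(Dose=20mg)P(Effect=mild) = 0.07 − 0.26×0.30 = -0.0080.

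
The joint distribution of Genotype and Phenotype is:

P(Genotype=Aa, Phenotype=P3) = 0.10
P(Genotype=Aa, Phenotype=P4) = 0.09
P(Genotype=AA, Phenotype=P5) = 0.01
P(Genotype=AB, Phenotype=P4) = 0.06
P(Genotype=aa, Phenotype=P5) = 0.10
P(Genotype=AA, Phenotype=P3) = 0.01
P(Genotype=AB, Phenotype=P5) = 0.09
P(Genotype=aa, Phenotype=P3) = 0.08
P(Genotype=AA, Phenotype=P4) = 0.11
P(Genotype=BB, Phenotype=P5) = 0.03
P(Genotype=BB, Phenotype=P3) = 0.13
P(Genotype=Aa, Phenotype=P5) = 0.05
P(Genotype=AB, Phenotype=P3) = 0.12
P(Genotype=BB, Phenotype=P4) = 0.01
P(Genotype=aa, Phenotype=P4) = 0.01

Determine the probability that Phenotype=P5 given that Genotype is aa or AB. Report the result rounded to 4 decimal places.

P(Genotype=aa) = 0.08 + 0.01 + 0.10 = 0.19.
P(Genotype=AB) = 0.12 + 0.06 + 0.09 = 0.27.
P(Genotype ∈ {aa, AB}) = 0.19 + 0.27 = 0.46; P(Phenotype=P5, Genotype ∈ {aa, AB}) = 0.10 + 0.09 = 0.19.
P(Phenotype=P5 | Genotype ∈ {aa, AB}) = 0.19/0.46 = 0.4130.

0.4130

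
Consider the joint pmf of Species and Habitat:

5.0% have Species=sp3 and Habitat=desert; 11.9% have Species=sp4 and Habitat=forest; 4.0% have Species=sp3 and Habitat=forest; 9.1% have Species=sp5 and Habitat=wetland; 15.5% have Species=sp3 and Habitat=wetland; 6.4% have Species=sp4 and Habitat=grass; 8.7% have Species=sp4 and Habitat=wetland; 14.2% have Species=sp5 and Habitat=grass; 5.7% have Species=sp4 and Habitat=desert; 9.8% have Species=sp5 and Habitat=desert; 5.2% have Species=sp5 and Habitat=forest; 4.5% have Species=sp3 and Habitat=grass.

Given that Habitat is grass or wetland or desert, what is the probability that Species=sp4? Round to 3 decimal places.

0.264

P(Habitat=grass) = 0.045 + 0.064 + 0.142 = 0.251.
P(Habitat=wetland) = 0.155 + 0.087 + 0.091 = 0.333.
P(Habitat=desert) = 0.050 + 0.057 + 0.098 = 0.205.
P(Habitat ∈ {grass, wetland, desert}) = 0.251 + 0.333 + 0.205 = 0.789; P(Species=sp4, Habitat ∈ {grass, wetland, desert}) = 0.064 + 0.087 + 0.057 = 0.208.
P(Species=sp4 | Habitat ∈ {grass, wetland, desert}) = 0.208/0.789 = 0.264.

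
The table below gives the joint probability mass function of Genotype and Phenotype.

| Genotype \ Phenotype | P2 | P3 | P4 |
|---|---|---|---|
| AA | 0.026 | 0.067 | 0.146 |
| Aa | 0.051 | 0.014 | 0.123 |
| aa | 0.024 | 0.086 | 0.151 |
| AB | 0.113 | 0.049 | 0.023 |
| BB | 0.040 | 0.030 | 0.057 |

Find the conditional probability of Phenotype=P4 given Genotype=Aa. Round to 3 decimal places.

0.654

P(Genotype=Aa) = 0.051 + 0.014 + 0.123 = 0.188.
P(Phenotype=P4 | Genotype=Aa) = 0.123/0.188 = 0.654.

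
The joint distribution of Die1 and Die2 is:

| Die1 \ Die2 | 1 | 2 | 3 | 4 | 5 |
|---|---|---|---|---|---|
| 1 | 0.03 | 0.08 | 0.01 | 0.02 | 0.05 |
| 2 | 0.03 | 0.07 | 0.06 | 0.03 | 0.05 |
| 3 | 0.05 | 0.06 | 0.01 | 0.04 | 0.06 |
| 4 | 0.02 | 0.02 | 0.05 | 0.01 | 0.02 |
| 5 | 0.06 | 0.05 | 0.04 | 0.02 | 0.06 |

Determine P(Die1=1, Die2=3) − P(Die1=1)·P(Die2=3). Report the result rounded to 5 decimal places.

-0.02230

P(Die1=1) = 0.03 + 0.08 + 0.01 + 0.02 + 0.05 = 0.19.
P(Die2=3) = 0.01 + 0.06 + 0.01 + 0.05 + 0.04 = 0.17.
P(Die1=1, Die2=3) − P(Die1=1)P(Die2=3) = 0.01 − 0.19×0.17 = -0.02230.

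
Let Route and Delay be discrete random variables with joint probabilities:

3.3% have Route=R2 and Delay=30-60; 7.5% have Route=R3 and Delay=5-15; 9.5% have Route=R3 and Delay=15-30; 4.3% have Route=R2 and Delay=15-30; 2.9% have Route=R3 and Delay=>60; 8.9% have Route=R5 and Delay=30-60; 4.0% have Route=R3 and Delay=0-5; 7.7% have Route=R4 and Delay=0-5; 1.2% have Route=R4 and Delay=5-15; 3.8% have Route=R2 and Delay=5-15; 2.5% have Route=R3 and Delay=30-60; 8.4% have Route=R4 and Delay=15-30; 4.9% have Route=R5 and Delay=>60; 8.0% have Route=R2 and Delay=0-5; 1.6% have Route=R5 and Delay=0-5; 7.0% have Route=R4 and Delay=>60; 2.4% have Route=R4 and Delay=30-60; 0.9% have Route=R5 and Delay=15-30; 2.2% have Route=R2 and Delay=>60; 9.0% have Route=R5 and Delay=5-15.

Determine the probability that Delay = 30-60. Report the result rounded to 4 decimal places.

P(Delay=30-60) = 0.033 + 0.025 + 0.024 + 0.089 = 0.171.

0.1710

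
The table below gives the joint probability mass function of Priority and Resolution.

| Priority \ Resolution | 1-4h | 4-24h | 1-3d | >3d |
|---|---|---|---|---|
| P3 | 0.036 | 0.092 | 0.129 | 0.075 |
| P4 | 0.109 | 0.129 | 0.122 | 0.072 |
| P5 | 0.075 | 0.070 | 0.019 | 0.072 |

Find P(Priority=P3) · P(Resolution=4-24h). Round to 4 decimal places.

P(Priority=P3) = 0.036 + 0.092 + 0.129 + 0.075 = 0.332.
P(Resolution=4-24h) = 0.092 + 0.129 + 0.070 = 0.291.
Product: 0.332 × 0.291 = 0.0966.

0.0966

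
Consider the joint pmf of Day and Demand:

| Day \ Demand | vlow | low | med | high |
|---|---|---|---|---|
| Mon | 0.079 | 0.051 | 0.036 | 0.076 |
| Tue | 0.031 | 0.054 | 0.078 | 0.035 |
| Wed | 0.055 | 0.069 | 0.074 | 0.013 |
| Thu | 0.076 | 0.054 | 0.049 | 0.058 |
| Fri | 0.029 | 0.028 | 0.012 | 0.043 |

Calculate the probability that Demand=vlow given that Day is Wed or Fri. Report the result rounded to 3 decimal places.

P(Day=Wed) = 0.055 + 0.069 + 0.074 + 0.013 = 0.211.
P(Day=Fri) = 0.029 + 0.028 + 0.012 + 0.043 = 0.112.
P(Day ∈ {Wed, Fri}) = 0.211 + 0.112 = 0.323; P(Demand=vlow, Day ∈ {Wed, Fri}) = 0.055 + 0.029 = 0.084.
P(Demand=vlow | Day ∈ {Wed, Fri}) = 0.084/0.323 = 0.260.

0.260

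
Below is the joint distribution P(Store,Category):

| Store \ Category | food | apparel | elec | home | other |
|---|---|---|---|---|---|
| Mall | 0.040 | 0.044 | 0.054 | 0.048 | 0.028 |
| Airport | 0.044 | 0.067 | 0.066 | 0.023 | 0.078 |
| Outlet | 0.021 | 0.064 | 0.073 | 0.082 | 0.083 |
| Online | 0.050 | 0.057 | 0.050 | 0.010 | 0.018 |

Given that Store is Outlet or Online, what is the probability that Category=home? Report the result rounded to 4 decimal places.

P(Store=Outlet) = 0.021 + 0.064 + 0.073 + 0.082 + 0.083 = 0.323.
P(Store=Online) = 0.050 + 0.057 + 0.050 + 0.010 + 0.018 = 0.185.
P(Store ∈ {Outlet, Online}) = 0.323 + 0.185 = 0.508; P(Category=home, Store ∈ {Outlet, Online}) = 0.082 + 0.010 = 0.092.
P(Category=home | Store ∈ {Outlet, Online}) = 0.092/0.508 = 0.1811.

0.1811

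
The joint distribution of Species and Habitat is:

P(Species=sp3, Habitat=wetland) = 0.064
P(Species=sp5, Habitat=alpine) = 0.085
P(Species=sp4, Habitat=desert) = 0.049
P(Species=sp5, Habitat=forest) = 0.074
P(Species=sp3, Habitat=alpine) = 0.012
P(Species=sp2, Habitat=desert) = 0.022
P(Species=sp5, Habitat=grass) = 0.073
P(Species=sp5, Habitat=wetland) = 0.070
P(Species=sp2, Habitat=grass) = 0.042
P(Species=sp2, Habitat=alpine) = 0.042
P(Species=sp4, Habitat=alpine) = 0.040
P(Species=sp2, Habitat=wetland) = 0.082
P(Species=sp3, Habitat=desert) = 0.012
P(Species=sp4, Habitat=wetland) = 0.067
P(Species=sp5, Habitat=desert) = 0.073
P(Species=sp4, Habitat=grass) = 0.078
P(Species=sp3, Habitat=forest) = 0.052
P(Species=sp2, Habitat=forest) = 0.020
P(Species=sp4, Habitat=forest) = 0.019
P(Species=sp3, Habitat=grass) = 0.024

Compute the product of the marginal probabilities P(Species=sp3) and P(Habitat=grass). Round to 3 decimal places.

P(Species=sp3) = 0.052 + 0.024 + 0.064 + 0.012 + 0.012 = 0.164.
P(Habitat=grass) = 0.042 + 0.024 + 0.078 + 0.073 = 0.217.
Product: 0.164 × 0.217 = 0.036.

0.036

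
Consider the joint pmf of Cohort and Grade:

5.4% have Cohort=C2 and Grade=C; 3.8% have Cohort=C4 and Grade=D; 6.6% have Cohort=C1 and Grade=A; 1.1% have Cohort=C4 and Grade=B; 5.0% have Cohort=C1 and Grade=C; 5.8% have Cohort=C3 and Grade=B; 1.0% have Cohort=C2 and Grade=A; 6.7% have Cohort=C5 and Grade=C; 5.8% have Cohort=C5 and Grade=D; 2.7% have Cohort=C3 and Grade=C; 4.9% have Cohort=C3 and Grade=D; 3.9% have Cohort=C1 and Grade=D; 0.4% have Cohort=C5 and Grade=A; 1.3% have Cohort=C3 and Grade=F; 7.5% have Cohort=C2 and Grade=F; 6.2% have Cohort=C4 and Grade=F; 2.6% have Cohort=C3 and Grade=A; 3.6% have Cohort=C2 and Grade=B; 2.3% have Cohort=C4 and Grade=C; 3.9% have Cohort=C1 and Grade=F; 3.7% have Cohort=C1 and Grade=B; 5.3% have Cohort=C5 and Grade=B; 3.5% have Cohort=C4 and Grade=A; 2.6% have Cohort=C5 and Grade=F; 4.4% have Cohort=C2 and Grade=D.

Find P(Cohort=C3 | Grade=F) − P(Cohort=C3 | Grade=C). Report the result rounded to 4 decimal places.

-0.0617

P(Grade=F) = 0.039 + 0.075 + 0.013 + 0.062 + 0.026 = 0.215; P(Cohort=C3 | Grade=F) = 0.013/0.215 = 0.06047.
P(Grade=C) = 0.050 + 0.054 + 0.027 + 0.023 + 0.067 = 0.221; P(Cohort=C3 | Grade=C) = 0.027/0.221 = 0.12217.
Difference = -0.0617.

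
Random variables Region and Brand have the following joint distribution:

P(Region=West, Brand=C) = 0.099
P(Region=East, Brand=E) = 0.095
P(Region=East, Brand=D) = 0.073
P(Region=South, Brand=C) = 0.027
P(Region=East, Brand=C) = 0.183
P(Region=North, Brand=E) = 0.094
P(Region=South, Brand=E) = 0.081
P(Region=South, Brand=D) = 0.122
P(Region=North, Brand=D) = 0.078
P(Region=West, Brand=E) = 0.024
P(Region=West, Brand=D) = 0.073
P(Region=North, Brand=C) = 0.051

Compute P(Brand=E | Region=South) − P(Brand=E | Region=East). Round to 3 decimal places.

P(Region=South) = 0.027 + 0.122 + 0.081 = 0.230; P(Brand=E | Region=South) = 0.081/0.230 = 0.3522.
P(Region=East) = 0.183 + 0.073 + 0.095 = 0.351; P(Brand=E | Region=East) = 0.095/0.351 = 0.2707.
Difference = 0.082.

0.082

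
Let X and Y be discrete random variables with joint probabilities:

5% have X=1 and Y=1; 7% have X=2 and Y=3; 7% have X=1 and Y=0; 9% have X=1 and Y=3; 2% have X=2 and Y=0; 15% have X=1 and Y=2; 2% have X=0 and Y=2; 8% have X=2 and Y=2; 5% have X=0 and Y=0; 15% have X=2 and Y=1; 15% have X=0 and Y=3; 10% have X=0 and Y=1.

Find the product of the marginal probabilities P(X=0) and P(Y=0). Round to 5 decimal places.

P(X=0) = 0.05 + 0.10 + 0.02 + 0.15 = 0.32.
P(Y=0) = 0.05 + 0.07 + 0.02 = 0.14.
Product: 0.32 × 0.14 = 0.04480.

0.04480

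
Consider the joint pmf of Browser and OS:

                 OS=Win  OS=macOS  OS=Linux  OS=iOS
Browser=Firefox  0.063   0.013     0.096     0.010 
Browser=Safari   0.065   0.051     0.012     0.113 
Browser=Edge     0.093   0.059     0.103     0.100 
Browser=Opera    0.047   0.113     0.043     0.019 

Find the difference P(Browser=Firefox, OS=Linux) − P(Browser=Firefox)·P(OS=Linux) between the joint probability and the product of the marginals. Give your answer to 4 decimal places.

P(Browser=Firefox) = 0.063 + 0.013 + 0.096 + 0.010 = 0.182.
P(OS=Linux) = 0.096 + 0.012 + 0.103 + 0.043 = 0.254.
P(Browser=Firefox, OS=Linux) − P(Browser=Firefox)P(OS=Linux) = 0.096 − 0.182×0.254 = 0.0498.

0.0498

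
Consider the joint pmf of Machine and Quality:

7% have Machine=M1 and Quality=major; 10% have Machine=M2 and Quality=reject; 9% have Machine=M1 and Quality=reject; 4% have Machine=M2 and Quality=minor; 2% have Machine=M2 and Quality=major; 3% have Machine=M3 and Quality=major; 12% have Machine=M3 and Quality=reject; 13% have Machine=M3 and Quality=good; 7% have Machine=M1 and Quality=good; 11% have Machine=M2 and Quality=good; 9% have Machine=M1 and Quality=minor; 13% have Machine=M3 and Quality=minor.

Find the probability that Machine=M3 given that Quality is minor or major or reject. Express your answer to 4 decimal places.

0.4058

P(Quality=minor) = 0.09 + 0.04 + 0.13 = 0.26.
P(Quality=major) = 0.07 + 0.02 + 0.03 = 0.12.
P(Quality=reject) = 0.09 + 0.10 + 0.12 = 0.31.
P(Quality ∈ {minor, major, reject}) = 0.26 + 0.12 + 0.31 = 0.69; P(Machine=M3, Quality ∈ {minor, major, reject}) = 0.13 + 0.03 + 0.12 = 0.28.
P(Machine=M3 | Quality ∈ {minor, major, reject}) = 0.28/0.69 = 0.4058.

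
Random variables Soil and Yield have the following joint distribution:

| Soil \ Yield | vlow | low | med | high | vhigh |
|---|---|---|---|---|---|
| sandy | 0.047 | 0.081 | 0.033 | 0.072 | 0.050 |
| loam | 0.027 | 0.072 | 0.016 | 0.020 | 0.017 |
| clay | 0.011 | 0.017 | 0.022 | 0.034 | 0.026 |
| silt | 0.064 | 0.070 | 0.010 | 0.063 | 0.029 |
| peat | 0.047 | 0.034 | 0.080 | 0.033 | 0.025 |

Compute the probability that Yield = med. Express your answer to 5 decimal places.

0.16100

P(Yield=med) = 0.033 + 0.016 + 0.022 + 0.010 + 0.080 = 0.161.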